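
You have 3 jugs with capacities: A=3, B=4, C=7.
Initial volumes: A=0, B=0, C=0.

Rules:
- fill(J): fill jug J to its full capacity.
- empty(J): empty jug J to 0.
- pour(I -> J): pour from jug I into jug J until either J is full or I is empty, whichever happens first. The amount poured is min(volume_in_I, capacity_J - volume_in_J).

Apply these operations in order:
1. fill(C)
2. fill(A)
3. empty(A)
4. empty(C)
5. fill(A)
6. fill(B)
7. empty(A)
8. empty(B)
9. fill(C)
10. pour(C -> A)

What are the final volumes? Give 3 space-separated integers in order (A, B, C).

Answer: 3 0 4

Derivation:
Step 1: fill(C) -> (A=0 B=0 C=7)
Step 2: fill(A) -> (A=3 B=0 C=7)
Step 3: empty(A) -> (A=0 B=0 C=7)
Step 4: empty(C) -> (A=0 B=0 C=0)
Step 5: fill(A) -> (A=3 B=0 C=0)
Step 6: fill(B) -> (A=3 B=4 C=0)
Step 7: empty(A) -> (A=0 B=4 C=0)
Step 8: empty(B) -> (A=0 B=0 C=0)
Step 9: fill(C) -> (A=0 B=0 C=7)
Step 10: pour(C -> A) -> (A=3 B=0 C=4)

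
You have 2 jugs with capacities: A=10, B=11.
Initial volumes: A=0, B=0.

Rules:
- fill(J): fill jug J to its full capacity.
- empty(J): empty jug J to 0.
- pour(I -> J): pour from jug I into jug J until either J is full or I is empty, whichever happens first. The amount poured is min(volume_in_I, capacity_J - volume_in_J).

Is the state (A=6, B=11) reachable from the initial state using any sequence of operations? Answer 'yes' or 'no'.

BFS from (A=0, B=0):
  1. fill(A) -> (A=10 B=0)
  2. pour(A -> B) -> (A=0 B=10)
  3. fill(A) -> (A=10 B=10)
  4. pour(A -> B) -> (A=9 B=11)
  5. empty(B) -> (A=9 B=0)
  6. pour(A -> B) -> (A=0 B=9)
  7. fill(A) -> (A=10 B=9)
  8. pour(A -> B) -> (A=8 B=11)
  9. empty(B) -> (A=8 B=0)
  10. pour(A -> B) -> (A=0 B=8)
  11. fill(A) -> (A=10 B=8)
  12. pour(A -> B) -> (A=7 B=11)
  13. empty(B) -> (A=7 B=0)
  14. pour(A -> B) -> (A=0 B=7)
  15. fill(A) -> (A=10 B=7)
  16. pour(A -> B) -> (A=6 B=11)
Target reached → yes.

Answer: yes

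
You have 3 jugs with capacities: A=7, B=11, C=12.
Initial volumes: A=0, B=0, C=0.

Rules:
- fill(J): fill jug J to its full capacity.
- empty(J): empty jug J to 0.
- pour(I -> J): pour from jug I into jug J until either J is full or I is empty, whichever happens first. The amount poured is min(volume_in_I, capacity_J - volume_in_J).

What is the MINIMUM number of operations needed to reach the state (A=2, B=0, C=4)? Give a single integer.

Answer: 7

Derivation:
BFS from (A=0, B=0, C=0). One shortest path:
  1. fill(A) -> (A=7 B=0 C=0)
  2. fill(B) -> (A=7 B=11 C=0)
  3. pour(A -> C) -> (A=0 B=11 C=7)
  4. pour(B -> A) -> (A=7 B=4 C=7)
  5. pour(A -> C) -> (A=2 B=4 C=12)
  6. empty(C) -> (A=2 B=4 C=0)
  7. pour(B -> C) -> (A=2 B=0 C=4)
Reached target in 7 moves.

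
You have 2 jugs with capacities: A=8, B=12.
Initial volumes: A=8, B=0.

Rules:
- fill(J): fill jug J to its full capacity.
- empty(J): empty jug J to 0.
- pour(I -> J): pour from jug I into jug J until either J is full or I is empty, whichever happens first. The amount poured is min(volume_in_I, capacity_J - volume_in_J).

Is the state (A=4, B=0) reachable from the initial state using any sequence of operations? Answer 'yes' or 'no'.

Answer: yes

Derivation:
BFS from (A=8, B=0):
  1. pour(A -> B) -> (A=0 B=8)
  2. fill(A) -> (A=8 B=8)
  3. pour(A -> B) -> (A=4 B=12)
  4. empty(B) -> (A=4 B=0)
Target reached → yes.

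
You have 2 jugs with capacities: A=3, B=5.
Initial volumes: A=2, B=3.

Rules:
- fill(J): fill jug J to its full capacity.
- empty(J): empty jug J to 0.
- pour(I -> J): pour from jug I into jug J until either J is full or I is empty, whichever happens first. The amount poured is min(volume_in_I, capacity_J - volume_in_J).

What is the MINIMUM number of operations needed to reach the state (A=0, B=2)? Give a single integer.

BFS from (A=2, B=3). One shortest path:
  1. empty(B) -> (A=2 B=0)
  2. pour(A -> B) -> (A=0 B=2)
Reached target in 2 moves.

Answer: 2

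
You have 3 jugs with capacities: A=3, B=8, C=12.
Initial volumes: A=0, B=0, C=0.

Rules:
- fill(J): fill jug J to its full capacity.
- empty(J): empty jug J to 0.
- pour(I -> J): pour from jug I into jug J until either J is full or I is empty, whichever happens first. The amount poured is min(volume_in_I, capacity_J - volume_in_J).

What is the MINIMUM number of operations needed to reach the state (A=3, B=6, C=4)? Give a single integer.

Answer: 8

Derivation:
BFS from (A=0, B=0, C=0). One shortest path:
  1. fill(A) -> (A=3 B=0 C=0)
  2. fill(C) -> (A=3 B=0 C=12)
  3. pour(C -> B) -> (A=3 B=8 C=4)
  4. empty(B) -> (A=3 B=0 C=4)
  5. pour(A -> B) -> (A=0 B=3 C=4)
  6. fill(A) -> (A=3 B=3 C=4)
  7. pour(A -> B) -> (A=0 B=6 C=4)
  8. fill(A) -> (A=3 B=6 C=4)
Reached target in 8 moves.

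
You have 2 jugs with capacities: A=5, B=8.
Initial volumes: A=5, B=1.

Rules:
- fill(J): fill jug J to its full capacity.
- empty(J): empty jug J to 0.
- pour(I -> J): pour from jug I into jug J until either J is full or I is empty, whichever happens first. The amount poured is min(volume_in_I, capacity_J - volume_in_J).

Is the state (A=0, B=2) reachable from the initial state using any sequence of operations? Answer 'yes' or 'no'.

BFS from (A=5, B=1):
  1. empty(B) -> (A=5 B=0)
  2. pour(A -> B) -> (A=0 B=5)
  3. fill(A) -> (A=5 B=5)
  4. pour(A -> B) -> (A=2 B=8)
  5. empty(B) -> (A=2 B=0)
  6. pour(A -> B) -> (A=0 B=2)
Target reached → yes.

Answer: yes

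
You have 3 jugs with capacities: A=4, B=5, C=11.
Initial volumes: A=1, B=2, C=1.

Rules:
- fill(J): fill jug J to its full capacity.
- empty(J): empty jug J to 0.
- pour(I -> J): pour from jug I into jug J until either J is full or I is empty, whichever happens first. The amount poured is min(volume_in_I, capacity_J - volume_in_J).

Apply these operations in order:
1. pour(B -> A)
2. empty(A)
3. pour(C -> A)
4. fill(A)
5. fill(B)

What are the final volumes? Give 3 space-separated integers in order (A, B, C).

Step 1: pour(B -> A) -> (A=3 B=0 C=1)
Step 2: empty(A) -> (A=0 B=0 C=1)
Step 3: pour(C -> A) -> (A=1 B=0 C=0)
Step 4: fill(A) -> (A=4 B=0 C=0)
Step 5: fill(B) -> (A=4 B=5 C=0)

Answer: 4 5 0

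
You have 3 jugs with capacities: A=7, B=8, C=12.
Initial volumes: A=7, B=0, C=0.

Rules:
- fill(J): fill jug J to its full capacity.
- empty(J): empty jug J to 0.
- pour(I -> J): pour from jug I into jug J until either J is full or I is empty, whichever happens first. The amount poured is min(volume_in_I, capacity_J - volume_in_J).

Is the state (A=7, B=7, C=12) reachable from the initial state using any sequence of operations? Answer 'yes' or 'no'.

Answer: yes

Derivation:
BFS from (A=7, B=0, C=0):
  1. fill(C) -> (A=7 B=0 C=12)
  2. pour(A -> B) -> (A=0 B=7 C=12)
  3. fill(A) -> (A=7 B=7 C=12)
Target reached → yes.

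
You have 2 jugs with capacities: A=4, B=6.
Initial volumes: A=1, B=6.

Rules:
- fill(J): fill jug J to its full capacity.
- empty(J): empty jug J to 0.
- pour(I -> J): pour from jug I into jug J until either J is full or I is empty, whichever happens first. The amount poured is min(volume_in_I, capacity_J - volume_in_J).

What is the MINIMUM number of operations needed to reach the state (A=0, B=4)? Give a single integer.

Answer: 3

Derivation:
BFS from (A=1, B=6). One shortest path:
  1. fill(A) -> (A=4 B=6)
  2. empty(B) -> (A=4 B=0)
  3. pour(A -> B) -> (A=0 B=4)
Reached target in 3 moves.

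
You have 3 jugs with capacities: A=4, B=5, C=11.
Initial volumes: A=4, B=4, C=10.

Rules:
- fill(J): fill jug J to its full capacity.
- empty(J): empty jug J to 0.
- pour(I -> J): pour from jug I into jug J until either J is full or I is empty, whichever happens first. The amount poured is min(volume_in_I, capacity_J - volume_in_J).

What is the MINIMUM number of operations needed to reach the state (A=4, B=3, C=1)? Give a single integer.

Answer: 5

Derivation:
BFS from (A=4, B=4, C=10). One shortest path:
  1. empty(C) -> (A=4 B=4 C=0)
  2. pour(A -> B) -> (A=3 B=5 C=0)
  3. pour(B -> C) -> (A=3 B=0 C=5)
  4. pour(A -> B) -> (A=0 B=3 C=5)
  5. pour(C -> A) -> (A=4 B=3 C=1)
Reached target in 5 moves.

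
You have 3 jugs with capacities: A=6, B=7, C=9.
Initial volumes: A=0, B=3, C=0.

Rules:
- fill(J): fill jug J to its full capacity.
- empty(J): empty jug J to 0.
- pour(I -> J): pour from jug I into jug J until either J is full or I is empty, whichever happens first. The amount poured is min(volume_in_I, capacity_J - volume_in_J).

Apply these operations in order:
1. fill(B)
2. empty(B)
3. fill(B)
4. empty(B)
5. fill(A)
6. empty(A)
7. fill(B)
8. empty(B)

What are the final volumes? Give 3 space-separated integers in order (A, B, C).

Answer: 0 0 0

Derivation:
Step 1: fill(B) -> (A=0 B=7 C=0)
Step 2: empty(B) -> (A=0 B=0 C=0)
Step 3: fill(B) -> (A=0 B=7 C=0)
Step 4: empty(B) -> (A=0 B=0 C=0)
Step 5: fill(A) -> (A=6 B=0 C=0)
Step 6: empty(A) -> (A=0 B=0 C=0)
Step 7: fill(B) -> (A=0 B=7 C=0)
Step 8: empty(B) -> (A=0 B=0 C=0)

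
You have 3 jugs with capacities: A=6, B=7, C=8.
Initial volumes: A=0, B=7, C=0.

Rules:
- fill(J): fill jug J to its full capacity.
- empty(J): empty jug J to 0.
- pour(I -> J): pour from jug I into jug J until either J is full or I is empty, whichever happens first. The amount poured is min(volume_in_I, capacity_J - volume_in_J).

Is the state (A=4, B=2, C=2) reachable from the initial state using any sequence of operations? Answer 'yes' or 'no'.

Answer: no

Derivation:
BFS explored all 294 reachable states.
Reachable set includes: (0,0,0), (0,0,1), (0,0,2), (0,0,3), (0,0,4), (0,0,5), (0,0,6), (0,0,7), (0,0,8), (0,1,0), (0,1,1), (0,1,2) ...
Target (A=4, B=2, C=2) not in reachable set → no.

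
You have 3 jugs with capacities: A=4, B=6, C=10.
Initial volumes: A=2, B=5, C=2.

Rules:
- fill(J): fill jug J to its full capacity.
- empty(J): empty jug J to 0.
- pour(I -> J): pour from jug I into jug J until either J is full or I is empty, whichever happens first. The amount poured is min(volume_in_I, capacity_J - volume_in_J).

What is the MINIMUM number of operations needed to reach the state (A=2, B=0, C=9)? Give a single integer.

BFS from (A=2, B=5, C=2). One shortest path:
  1. fill(C) -> (A=2 B=5 C=10)
  2. pour(C -> B) -> (A=2 B=6 C=9)
  3. empty(B) -> (A=2 B=0 C=9)
Reached target in 3 moves.

Answer: 3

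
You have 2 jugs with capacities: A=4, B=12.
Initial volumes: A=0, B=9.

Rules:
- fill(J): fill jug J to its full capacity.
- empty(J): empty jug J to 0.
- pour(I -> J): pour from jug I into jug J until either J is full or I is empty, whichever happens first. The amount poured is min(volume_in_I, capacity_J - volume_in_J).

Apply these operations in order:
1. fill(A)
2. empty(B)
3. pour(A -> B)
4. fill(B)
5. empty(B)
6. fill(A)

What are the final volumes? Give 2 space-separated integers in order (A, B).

Step 1: fill(A) -> (A=4 B=9)
Step 2: empty(B) -> (A=4 B=0)
Step 3: pour(A -> B) -> (A=0 B=4)
Step 4: fill(B) -> (A=0 B=12)
Step 5: empty(B) -> (A=0 B=0)
Step 6: fill(A) -> (A=4 B=0)

Answer: 4 0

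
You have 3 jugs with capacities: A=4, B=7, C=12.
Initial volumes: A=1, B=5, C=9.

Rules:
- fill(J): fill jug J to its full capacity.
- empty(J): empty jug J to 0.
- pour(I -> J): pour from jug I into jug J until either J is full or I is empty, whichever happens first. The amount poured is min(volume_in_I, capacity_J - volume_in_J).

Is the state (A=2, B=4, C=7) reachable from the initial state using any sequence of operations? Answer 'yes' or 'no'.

Answer: no

Derivation:
BFS explored all 323 reachable states.
Reachable set includes: (0,0,0), (0,0,1), (0,0,2), (0,0,3), (0,0,4), (0,0,5), (0,0,6), (0,0,7), (0,0,8), (0,0,9), (0,0,10), (0,0,11) ...
Target (A=2, B=4, C=7) not in reachable set → no.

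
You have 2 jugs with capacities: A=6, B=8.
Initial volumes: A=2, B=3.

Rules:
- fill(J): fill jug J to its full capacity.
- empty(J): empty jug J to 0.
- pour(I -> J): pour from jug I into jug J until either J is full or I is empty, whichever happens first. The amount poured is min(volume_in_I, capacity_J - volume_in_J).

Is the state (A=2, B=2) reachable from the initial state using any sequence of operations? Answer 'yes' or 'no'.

Answer: no

Derivation:
BFS explored all 29 reachable states.
Reachable set includes: (0,0), (0,1), (0,2), (0,3), (0,4), (0,5), (0,6), (0,7), (0,8), (1,0), (1,8), (2,0) ...
Target (A=2, B=2) not in reachable set → no.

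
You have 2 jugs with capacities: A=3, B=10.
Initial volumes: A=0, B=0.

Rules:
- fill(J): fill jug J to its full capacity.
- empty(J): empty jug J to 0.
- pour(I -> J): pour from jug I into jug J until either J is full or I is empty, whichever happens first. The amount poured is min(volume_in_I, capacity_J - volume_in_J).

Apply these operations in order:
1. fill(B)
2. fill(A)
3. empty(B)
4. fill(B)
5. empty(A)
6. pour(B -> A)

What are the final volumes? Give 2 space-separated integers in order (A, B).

Answer: 3 7

Derivation:
Step 1: fill(B) -> (A=0 B=10)
Step 2: fill(A) -> (A=3 B=10)
Step 3: empty(B) -> (A=3 B=0)
Step 4: fill(B) -> (A=3 B=10)
Step 5: empty(A) -> (A=0 B=10)
Step 6: pour(B -> A) -> (A=3 B=7)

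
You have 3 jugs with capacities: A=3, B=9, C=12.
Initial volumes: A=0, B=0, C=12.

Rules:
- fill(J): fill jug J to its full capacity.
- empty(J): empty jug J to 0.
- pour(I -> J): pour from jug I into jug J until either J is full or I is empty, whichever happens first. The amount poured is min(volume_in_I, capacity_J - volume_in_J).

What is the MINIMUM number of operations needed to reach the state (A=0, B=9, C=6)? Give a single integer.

Answer: 3

Derivation:
BFS from (A=0, B=0, C=12). One shortest path:
  1. fill(A) -> (A=3 B=0 C=12)
  2. pour(A -> B) -> (A=0 B=3 C=12)
  3. pour(C -> B) -> (A=0 B=9 C=6)
Reached target in 3 moves.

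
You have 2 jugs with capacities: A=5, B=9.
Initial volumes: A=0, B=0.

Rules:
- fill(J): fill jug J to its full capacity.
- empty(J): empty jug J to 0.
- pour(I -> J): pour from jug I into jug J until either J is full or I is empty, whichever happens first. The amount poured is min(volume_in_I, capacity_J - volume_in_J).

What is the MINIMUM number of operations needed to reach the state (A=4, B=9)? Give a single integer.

BFS from (A=0, B=0). One shortest path:
  1. fill(B) -> (A=0 B=9)
  2. pour(B -> A) -> (A=5 B=4)
  3. empty(A) -> (A=0 B=4)
  4. pour(B -> A) -> (A=4 B=0)
  5. fill(B) -> (A=4 B=9)
Reached target in 5 moves.

Answer: 5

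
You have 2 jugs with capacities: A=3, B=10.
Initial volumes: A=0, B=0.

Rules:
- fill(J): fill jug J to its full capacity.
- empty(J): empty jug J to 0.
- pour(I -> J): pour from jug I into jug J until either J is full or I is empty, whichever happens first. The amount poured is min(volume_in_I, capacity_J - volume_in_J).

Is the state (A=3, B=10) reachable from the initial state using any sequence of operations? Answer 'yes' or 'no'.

BFS from (A=0, B=0):
  1. fill(A) -> (A=3 B=0)
  2. fill(B) -> (A=3 B=10)
Target reached → yes.

Answer: yes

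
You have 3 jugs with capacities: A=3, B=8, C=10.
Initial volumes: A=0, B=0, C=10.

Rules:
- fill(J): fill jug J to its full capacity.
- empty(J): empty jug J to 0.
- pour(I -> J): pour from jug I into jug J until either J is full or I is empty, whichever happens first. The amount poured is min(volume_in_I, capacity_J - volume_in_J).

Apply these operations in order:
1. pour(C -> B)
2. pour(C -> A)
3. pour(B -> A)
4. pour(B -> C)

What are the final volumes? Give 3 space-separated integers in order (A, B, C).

Answer: 3 0 7

Derivation:
Step 1: pour(C -> B) -> (A=0 B=8 C=2)
Step 2: pour(C -> A) -> (A=2 B=8 C=0)
Step 3: pour(B -> A) -> (A=3 B=7 C=0)
Step 4: pour(B -> C) -> (A=3 B=0 C=7)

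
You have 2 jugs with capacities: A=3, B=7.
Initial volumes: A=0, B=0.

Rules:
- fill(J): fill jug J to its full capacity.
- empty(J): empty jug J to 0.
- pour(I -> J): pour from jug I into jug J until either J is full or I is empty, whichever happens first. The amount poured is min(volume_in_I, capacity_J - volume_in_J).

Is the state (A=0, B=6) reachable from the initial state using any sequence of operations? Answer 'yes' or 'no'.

Answer: yes

Derivation:
BFS from (A=0, B=0):
  1. fill(A) -> (A=3 B=0)
  2. pour(A -> B) -> (A=0 B=3)
  3. fill(A) -> (A=3 B=3)
  4. pour(A -> B) -> (A=0 B=6)
Target reached → yes.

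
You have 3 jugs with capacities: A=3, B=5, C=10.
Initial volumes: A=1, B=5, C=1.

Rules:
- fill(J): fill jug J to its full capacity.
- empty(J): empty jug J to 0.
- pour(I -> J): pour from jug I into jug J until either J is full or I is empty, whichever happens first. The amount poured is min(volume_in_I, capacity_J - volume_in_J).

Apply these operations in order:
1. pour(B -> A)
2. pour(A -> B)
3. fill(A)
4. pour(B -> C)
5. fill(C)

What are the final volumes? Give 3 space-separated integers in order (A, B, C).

Answer: 3 0 10

Derivation:
Step 1: pour(B -> A) -> (A=3 B=3 C=1)
Step 2: pour(A -> B) -> (A=1 B=5 C=1)
Step 3: fill(A) -> (A=3 B=5 C=1)
Step 4: pour(B -> C) -> (A=3 B=0 C=6)
Step 5: fill(C) -> (A=3 B=0 C=10)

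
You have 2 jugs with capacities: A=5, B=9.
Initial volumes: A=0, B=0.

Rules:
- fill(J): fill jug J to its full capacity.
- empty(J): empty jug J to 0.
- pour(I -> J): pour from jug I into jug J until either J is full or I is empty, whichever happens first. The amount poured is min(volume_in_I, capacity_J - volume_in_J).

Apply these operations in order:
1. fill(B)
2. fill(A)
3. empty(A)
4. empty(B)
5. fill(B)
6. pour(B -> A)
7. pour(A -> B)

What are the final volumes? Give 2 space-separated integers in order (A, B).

Answer: 0 9

Derivation:
Step 1: fill(B) -> (A=0 B=9)
Step 2: fill(A) -> (A=5 B=9)
Step 3: empty(A) -> (A=0 B=9)
Step 4: empty(B) -> (A=0 B=0)
Step 5: fill(B) -> (A=0 B=9)
Step 6: pour(B -> A) -> (A=5 B=4)
Step 7: pour(A -> B) -> (A=0 B=9)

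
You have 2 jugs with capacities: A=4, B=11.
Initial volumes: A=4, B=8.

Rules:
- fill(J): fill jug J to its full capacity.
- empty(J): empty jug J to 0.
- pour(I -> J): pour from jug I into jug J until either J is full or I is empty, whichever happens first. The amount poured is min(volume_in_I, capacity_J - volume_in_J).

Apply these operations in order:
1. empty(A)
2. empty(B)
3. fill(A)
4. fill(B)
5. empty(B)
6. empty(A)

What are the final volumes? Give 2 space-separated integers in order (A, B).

Answer: 0 0

Derivation:
Step 1: empty(A) -> (A=0 B=8)
Step 2: empty(B) -> (A=0 B=0)
Step 3: fill(A) -> (A=4 B=0)
Step 4: fill(B) -> (A=4 B=11)
Step 5: empty(B) -> (A=4 B=0)
Step 6: empty(A) -> (A=0 B=0)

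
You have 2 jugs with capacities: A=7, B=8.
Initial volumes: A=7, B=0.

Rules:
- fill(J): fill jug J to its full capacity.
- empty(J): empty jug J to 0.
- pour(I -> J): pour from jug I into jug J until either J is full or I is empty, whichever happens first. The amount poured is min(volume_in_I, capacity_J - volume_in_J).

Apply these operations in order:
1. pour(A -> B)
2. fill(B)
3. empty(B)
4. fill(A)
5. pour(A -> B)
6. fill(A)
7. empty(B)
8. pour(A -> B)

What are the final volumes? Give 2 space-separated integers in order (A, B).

Step 1: pour(A -> B) -> (A=0 B=7)
Step 2: fill(B) -> (A=0 B=8)
Step 3: empty(B) -> (A=0 B=0)
Step 4: fill(A) -> (A=7 B=0)
Step 5: pour(A -> B) -> (A=0 B=7)
Step 6: fill(A) -> (A=7 B=7)
Step 7: empty(B) -> (A=7 B=0)
Step 8: pour(A -> B) -> (A=0 B=7)

Answer: 0 7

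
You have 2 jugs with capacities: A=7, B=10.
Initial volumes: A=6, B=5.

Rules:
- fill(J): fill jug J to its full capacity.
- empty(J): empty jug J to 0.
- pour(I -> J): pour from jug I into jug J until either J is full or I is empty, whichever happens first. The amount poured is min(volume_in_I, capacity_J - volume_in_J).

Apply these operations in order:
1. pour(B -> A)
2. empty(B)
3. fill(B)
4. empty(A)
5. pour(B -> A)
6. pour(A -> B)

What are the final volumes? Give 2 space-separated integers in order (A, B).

Step 1: pour(B -> A) -> (A=7 B=4)
Step 2: empty(B) -> (A=7 B=0)
Step 3: fill(B) -> (A=7 B=10)
Step 4: empty(A) -> (A=0 B=10)
Step 5: pour(B -> A) -> (A=7 B=3)
Step 6: pour(A -> B) -> (A=0 B=10)

Answer: 0 10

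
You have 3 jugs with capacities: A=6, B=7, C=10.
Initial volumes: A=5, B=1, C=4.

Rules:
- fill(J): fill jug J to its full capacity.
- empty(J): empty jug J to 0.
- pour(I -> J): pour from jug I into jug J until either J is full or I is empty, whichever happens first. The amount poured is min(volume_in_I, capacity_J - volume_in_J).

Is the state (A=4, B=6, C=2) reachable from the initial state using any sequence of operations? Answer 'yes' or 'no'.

BFS explored all 347 reachable states.
Reachable set includes: (0,0,0), (0,0,1), (0,0,2), (0,0,3), (0,0,4), (0,0,5), (0,0,6), (0,0,7), (0,0,8), (0,0,9), (0,0,10), (0,1,0) ...
Target (A=4, B=6, C=2) not in reachable set → no.

Answer: no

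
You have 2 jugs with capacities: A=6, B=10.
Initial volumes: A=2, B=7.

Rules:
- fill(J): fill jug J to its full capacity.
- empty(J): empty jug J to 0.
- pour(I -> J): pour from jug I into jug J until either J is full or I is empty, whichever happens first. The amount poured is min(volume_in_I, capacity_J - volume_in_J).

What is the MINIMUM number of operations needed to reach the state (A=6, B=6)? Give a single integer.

Answer: 2

Derivation:
BFS from (A=2, B=7). One shortest path:
  1. fill(B) -> (A=2 B=10)
  2. pour(B -> A) -> (A=6 B=6)
Reached target in 2 moves.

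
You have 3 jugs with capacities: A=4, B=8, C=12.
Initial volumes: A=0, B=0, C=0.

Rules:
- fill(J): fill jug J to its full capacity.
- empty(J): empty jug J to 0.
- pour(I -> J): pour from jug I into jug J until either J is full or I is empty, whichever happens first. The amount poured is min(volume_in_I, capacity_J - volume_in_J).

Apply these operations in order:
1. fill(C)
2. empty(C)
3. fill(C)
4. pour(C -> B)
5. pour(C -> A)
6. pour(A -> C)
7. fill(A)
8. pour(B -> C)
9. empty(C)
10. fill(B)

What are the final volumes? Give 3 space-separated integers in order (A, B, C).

Step 1: fill(C) -> (A=0 B=0 C=12)
Step 2: empty(C) -> (A=0 B=0 C=0)
Step 3: fill(C) -> (A=0 B=0 C=12)
Step 4: pour(C -> B) -> (A=0 B=8 C=4)
Step 5: pour(C -> A) -> (A=4 B=8 C=0)
Step 6: pour(A -> C) -> (A=0 B=8 C=4)
Step 7: fill(A) -> (A=4 B=8 C=4)
Step 8: pour(B -> C) -> (A=4 B=0 C=12)
Step 9: empty(C) -> (A=4 B=0 C=0)
Step 10: fill(B) -> (A=4 B=8 C=0)

Answer: 4 8 0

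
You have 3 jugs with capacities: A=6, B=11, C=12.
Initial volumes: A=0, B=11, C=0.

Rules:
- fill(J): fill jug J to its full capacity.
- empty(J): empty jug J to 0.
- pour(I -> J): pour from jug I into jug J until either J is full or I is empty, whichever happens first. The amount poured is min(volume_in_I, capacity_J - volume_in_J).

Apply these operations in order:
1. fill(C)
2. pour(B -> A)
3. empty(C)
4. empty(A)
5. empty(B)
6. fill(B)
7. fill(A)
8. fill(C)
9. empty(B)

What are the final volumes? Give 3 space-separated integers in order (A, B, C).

Step 1: fill(C) -> (A=0 B=11 C=12)
Step 2: pour(B -> A) -> (A=6 B=5 C=12)
Step 3: empty(C) -> (A=6 B=5 C=0)
Step 4: empty(A) -> (A=0 B=5 C=0)
Step 5: empty(B) -> (A=0 B=0 C=0)
Step 6: fill(B) -> (A=0 B=11 C=0)
Step 7: fill(A) -> (A=6 B=11 C=0)
Step 8: fill(C) -> (A=6 B=11 C=12)
Step 9: empty(B) -> (A=6 B=0 C=12)

Answer: 6 0 12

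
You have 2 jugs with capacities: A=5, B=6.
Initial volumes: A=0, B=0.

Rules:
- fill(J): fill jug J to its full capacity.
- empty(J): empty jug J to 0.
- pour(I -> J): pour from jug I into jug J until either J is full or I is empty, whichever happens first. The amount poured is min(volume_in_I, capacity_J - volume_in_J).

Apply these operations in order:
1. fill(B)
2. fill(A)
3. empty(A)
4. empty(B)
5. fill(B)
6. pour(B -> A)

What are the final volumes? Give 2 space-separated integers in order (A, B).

Answer: 5 1

Derivation:
Step 1: fill(B) -> (A=0 B=6)
Step 2: fill(A) -> (A=5 B=6)
Step 3: empty(A) -> (A=0 B=6)
Step 4: empty(B) -> (A=0 B=0)
Step 5: fill(B) -> (A=0 B=6)
Step 6: pour(B -> A) -> (A=5 B=1)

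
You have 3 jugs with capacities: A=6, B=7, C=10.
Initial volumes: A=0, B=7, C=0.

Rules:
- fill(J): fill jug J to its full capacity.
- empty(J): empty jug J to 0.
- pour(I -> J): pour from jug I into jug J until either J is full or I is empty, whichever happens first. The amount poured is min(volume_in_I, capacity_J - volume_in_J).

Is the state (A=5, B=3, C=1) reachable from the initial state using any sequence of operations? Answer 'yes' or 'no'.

Answer: no

Derivation:
BFS explored all 346 reachable states.
Reachable set includes: (0,0,0), (0,0,1), (0,0,2), (0,0,3), (0,0,4), (0,0,5), (0,0,6), (0,0,7), (0,0,8), (0,0,9), (0,0,10), (0,1,0) ...
Target (A=5, B=3, C=1) not in reachable set → no.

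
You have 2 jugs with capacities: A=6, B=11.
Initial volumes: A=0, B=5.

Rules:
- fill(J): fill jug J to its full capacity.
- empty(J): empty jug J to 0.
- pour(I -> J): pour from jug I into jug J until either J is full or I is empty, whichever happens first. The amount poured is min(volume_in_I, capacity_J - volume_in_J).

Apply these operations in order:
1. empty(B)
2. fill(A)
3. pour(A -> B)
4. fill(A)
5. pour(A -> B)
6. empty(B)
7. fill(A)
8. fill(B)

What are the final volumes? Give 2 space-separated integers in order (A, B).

Step 1: empty(B) -> (A=0 B=0)
Step 2: fill(A) -> (A=6 B=0)
Step 3: pour(A -> B) -> (A=0 B=6)
Step 4: fill(A) -> (A=6 B=6)
Step 5: pour(A -> B) -> (A=1 B=11)
Step 6: empty(B) -> (A=1 B=0)
Step 7: fill(A) -> (A=6 B=0)
Step 8: fill(B) -> (A=6 B=11)

Answer: 6 11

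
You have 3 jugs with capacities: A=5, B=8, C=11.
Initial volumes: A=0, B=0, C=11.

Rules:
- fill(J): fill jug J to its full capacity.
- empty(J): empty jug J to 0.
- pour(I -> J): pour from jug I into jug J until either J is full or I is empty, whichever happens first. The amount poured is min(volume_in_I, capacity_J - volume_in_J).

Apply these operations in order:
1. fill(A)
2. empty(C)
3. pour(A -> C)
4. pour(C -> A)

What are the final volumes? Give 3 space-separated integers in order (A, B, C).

Step 1: fill(A) -> (A=5 B=0 C=11)
Step 2: empty(C) -> (A=5 B=0 C=0)
Step 3: pour(A -> C) -> (A=0 B=0 C=5)
Step 4: pour(C -> A) -> (A=5 B=0 C=0)

Answer: 5 0 0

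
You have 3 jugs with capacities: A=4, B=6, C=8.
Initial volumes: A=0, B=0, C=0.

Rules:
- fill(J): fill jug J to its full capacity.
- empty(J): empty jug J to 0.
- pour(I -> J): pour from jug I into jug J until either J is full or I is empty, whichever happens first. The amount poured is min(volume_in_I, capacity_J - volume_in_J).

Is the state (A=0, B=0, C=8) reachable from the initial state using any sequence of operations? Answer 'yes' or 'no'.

BFS from (A=0, B=0, C=0):
  1. fill(C) -> (A=0 B=0 C=8)
Target reached → yes.

Answer: yes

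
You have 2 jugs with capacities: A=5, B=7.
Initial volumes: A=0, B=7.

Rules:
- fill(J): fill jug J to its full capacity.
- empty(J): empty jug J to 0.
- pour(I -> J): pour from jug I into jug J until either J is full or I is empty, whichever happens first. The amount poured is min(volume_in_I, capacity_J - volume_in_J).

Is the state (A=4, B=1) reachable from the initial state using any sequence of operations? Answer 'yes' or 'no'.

BFS explored all 24 reachable states.
Reachable set includes: (0,0), (0,1), (0,2), (0,3), (0,4), (0,5), (0,6), (0,7), (1,0), (1,7), (2,0), (2,7) ...
Target (A=4, B=1) not in reachable set → no.

Answer: no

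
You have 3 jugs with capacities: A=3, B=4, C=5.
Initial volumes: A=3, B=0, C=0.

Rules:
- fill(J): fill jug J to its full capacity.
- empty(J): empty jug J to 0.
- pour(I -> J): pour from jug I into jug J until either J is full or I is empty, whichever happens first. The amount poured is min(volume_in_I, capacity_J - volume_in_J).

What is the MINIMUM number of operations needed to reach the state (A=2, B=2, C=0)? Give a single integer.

Answer: 6

Derivation:
BFS from (A=3, B=0, C=0). One shortest path:
  1. fill(B) -> (A=3 B=4 C=0)
  2. pour(A -> C) -> (A=0 B=4 C=3)
  3. pour(B -> C) -> (A=0 B=2 C=5)
  4. pour(C -> A) -> (A=3 B=2 C=2)
  5. empty(A) -> (A=0 B=2 C=2)
  6. pour(C -> A) -> (A=2 B=2 C=0)
Reached target in 6 moves.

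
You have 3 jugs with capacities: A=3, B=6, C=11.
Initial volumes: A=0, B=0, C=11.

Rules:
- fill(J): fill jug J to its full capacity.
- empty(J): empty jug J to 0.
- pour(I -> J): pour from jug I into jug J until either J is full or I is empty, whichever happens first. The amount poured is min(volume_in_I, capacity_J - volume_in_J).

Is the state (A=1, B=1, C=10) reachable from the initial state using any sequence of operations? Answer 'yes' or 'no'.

BFS explored all 236 reachable states.
Reachable set includes: (0,0,0), (0,0,1), (0,0,2), (0,0,3), (0,0,4), (0,0,5), (0,0,6), (0,0,7), (0,0,8), (0,0,9), (0,0,10), (0,0,11) ...
Target (A=1, B=1, C=10) not in reachable set → no.

Answer: no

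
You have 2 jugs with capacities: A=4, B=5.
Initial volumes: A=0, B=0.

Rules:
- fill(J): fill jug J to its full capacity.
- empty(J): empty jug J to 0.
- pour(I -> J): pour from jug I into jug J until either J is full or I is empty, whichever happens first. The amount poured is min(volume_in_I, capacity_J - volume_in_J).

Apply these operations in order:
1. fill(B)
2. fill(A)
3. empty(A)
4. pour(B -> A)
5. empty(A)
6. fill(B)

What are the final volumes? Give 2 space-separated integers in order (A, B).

Step 1: fill(B) -> (A=0 B=5)
Step 2: fill(A) -> (A=4 B=5)
Step 3: empty(A) -> (A=0 B=5)
Step 4: pour(B -> A) -> (A=4 B=1)
Step 5: empty(A) -> (A=0 B=1)
Step 6: fill(B) -> (A=0 B=5)

Answer: 0 5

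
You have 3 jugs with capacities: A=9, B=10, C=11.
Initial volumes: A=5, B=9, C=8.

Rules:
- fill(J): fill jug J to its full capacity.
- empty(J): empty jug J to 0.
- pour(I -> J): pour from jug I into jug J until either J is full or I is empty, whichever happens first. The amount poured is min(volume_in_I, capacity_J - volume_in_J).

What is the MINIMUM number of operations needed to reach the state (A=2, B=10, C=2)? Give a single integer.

BFS from (A=5, B=9, C=8). One shortest path:
  1. empty(C) -> (A=5 B=9 C=0)
  2. pour(A -> C) -> (A=0 B=9 C=5)
  3. pour(B -> C) -> (A=0 B=3 C=11)
  4. pour(C -> A) -> (A=9 B=3 C=2)
  5. pour(A -> B) -> (A=2 B=10 C=2)
Reached target in 5 moves.

Answer: 5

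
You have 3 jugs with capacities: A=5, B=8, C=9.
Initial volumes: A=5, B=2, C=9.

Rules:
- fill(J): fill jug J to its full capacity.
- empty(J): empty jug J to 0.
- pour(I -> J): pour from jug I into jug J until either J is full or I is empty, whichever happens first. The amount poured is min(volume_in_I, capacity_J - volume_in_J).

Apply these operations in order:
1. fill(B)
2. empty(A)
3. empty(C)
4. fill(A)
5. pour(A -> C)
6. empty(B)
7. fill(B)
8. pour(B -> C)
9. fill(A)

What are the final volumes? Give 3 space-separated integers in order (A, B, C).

Answer: 5 4 9

Derivation:
Step 1: fill(B) -> (A=5 B=8 C=9)
Step 2: empty(A) -> (A=0 B=8 C=9)
Step 3: empty(C) -> (A=0 B=8 C=0)
Step 4: fill(A) -> (A=5 B=8 C=0)
Step 5: pour(A -> C) -> (A=0 B=8 C=5)
Step 6: empty(B) -> (A=0 B=0 C=5)
Step 7: fill(B) -> (A=0 B=8 C=5)
Step 8: pour(B -> C) -> (A=0 B=4 C=9)
Step 9: fill(A) -> (A=5 B=4 C=9)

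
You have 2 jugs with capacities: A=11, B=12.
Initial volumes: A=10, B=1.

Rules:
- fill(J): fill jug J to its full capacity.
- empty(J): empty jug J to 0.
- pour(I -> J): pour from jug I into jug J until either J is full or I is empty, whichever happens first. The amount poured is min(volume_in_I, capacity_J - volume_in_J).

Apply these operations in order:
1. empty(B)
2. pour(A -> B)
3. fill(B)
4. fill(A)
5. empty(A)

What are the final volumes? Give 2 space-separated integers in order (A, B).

Step 1: empty(B) -> (A=10 B=0)
Step 2: pour(A -> B) -> (A=0 B=10)
Step 3: fill(B) -> (A=0 B=12)
Step 4: fill(A) -> (A=11 B=12)
Step 5: empty(A) -> (A=0 B=12)

Answer: 0 12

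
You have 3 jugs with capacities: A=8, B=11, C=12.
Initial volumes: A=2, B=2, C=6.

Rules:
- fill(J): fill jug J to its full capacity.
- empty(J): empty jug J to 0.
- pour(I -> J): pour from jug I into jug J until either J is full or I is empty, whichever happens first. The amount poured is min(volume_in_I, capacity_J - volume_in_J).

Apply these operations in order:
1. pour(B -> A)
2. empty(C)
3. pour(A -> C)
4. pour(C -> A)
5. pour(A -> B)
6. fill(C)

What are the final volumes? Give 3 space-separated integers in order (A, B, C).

Step 1: pour(B -> A) -> (A=4 B=0 C=6)
Step 2: empty(C) -> (A=4 B=0 C=0)
Step 3: pour(A -> C) -> (A=0 B=0 C=4)
Step 4: pour(C -> A) -> (A=4 B=0 C=0)
Step 5: pour(A -> B) -> (A=0 B=4 C=0)
Step 6: fill(C) -> (A=0 B=4 C=12)

Answer: 0 4 12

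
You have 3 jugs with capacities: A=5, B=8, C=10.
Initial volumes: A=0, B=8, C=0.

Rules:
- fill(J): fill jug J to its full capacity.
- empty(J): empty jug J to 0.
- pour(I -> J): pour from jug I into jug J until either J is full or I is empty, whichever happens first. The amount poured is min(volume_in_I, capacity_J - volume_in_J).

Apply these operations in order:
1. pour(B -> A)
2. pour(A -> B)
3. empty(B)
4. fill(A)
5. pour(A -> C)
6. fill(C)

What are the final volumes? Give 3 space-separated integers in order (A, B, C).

Step 1: pour(B -> A) -> (A=5 B=3 C=0)
Step 2: pour(A -> B) -> (A=0 B=8 C=0)
Step 3: empty(B) -> (A=0 B=0 C=0)
Step 4: fill(A) -> (A=5 B=0 C=0)
Step 5: pour(A -> C) -> (A=0 B=0 C=5)
Step 6: fill(C) -> (A=0 B=0 C=10)

Answer: 0 0 10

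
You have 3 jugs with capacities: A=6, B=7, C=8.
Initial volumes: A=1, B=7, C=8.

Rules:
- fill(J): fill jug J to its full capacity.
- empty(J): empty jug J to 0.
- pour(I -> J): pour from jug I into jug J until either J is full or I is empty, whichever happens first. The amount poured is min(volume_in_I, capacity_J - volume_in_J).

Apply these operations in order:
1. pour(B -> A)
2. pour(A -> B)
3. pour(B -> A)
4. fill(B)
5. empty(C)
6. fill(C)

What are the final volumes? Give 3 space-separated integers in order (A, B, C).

Answer: 6 7 8

Derivation:
Step 1: pour(B -> A) -> (A=6 B=2 C=8)
Step 2: pour(A -> B) -> (A=1 B=7 C=8)
Step 3: pour(B -> A) -> (A=6 B=2 C=8)
Step 4: fill(B) -> (A=6 B=7 C=8)
Step 5: empty(C) -> (A=6 B=7 C=0)
Step 6: fill(C) -> (A=6 B=7 C=8)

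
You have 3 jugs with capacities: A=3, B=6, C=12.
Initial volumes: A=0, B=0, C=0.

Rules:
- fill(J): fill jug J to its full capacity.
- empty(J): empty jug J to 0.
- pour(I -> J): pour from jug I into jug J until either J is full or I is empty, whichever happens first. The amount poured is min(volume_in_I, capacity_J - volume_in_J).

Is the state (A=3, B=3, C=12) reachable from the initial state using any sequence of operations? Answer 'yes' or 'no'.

Answer: yes

Derivation:
BFS from (A=0, B=0, C=0):
  1. fill(B) -> (A=0 B=6 C=0)
  2. fill(C) -> (A=0 B=6 C=12)
  3. pour(B -> A) -> (A=3 B=3 C=12)
Target reached → yes.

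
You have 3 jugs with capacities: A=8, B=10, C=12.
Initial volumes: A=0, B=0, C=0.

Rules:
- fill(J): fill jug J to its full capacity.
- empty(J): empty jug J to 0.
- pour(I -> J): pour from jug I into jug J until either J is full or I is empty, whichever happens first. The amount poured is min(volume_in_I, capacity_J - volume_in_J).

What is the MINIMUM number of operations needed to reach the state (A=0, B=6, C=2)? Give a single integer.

BFS from (A=0, B=0, C=0). One shortest path:
  1. fill(A) -> (A=8 B=0 C=0)
  2. fill(B) -> (A=8 B=10 C=0)
  3. pour(B -> C) -> (A=8 B=0 C=10)
  4. pour(A -> C) -> (A=6 B=0 C=12)
  5. pour(C -> B) -> (A=6 B=10 C=2)
  6. empty(B) -> (A=6 B=0 C=2)
  7. pour(A -> B) -> (A=0 B=6 C=2)
Reached target in 7 moves.

Answer: 7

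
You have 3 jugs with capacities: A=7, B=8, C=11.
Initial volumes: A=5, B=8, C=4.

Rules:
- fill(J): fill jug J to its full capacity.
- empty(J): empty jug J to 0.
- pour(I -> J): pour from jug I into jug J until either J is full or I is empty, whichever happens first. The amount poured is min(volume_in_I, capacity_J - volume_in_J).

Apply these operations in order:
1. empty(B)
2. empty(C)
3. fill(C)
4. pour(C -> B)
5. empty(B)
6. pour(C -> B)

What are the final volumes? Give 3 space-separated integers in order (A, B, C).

Answer: 5 3 0

Derivation:
Step 1: empty(B) -> (A=5 B=0 C=4)
Step 2: empty(C) -> (A=5 B=0 C=0)
Step 3: fill(C) -> (A=5 B=0 C=11)
Step 4: pour(C -> B) -> (A=5 B=8 C=3)
Step 5: empty(B) -> (A=5 B=0 C=3)
Step 6: pour(C -> B) -> (A=5 B=3 C=0)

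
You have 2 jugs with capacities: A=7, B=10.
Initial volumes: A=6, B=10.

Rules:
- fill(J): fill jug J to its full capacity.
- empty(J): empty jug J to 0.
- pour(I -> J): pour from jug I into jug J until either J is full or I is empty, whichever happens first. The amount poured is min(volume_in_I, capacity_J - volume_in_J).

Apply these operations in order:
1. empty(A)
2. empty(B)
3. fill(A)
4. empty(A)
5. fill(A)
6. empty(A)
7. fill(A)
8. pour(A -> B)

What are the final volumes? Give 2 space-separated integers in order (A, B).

Answer: 0 7

Derivation:
Step 1: empty(A) -> (A=0 B=10)
Step 2: empty(B) -> (A=0 B=0)
Step 3: fill(A) -> (A=7 B=0)
Step 4: empty(A) -> (A=0 B=0)
Step 5: fill(A) -> (A=7 B=0)
Step 6: empty(A) -> (A=0 B=0)
Step 7: fill(A) -> (A=7 B=0)
Step 8: pour(A -> B) -> (A=0 B=7)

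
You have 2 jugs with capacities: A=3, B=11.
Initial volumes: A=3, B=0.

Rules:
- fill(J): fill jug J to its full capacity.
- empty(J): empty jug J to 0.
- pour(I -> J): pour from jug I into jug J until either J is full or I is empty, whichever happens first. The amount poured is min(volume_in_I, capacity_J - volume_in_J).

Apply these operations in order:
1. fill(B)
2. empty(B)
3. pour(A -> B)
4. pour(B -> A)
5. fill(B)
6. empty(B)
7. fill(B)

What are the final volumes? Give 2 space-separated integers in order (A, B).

Answer: 3 11

Derivation:
Step 1: fill(B) -> (A=3 B=11)
Step 2: empty(B) -> (A=3 B=0)
Step 3: pour(A -> B) -> (A=0 B=3)
Step 4: pour(B -> A) -> (A=3 B=0)
Step 5: fill(B) -> (A=3 B=11)
Step 6: empty(B) -> (A=3 B=0)
Step 7: fill(B) -> (A=3 B=11)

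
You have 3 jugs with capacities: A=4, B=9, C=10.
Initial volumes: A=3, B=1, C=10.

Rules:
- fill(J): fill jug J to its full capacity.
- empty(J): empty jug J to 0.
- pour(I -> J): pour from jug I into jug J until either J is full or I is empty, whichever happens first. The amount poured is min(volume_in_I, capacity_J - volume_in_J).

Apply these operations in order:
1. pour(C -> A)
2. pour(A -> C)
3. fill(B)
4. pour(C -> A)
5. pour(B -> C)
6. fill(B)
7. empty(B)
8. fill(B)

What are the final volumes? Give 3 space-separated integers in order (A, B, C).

Answer: 4 9 10

Derivation:
Step 1: pour(C -> A) -> (A=4 B=1 C=9)
Step 2: pour(A -> C) -> (A=3 B=1 C=10)
Step 3: fill(B) -> (A=3 B=9 C=10)
Step 4: pour(C -> A) -> (A=4 B=9 C=9)
Step 5: pour(B -> C) -> (A=4 B=8 C=10)
Step 6: fill(B) -> (A=4 B=9 C=10)
Step 7: empty(B) -> (A=4 B=0 C=10)
Step 8: fill(B) -> (A=4 B=9 C=10)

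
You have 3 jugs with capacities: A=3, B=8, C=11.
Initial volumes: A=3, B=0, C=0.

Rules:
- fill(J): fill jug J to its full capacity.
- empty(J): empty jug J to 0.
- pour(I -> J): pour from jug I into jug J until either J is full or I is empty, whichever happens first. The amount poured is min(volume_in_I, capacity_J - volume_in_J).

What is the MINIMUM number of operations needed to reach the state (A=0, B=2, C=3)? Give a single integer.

BFS from (A=3, B=0, C=0). One shortest path:
  1. empty(A) -> (A=0 B=0 C=0)
  2. fill(B) -> (A=0 B=8 C=0)
  3. pour(B -> A) -> (A=3 B=5 C=0)
  4. empty(A) -> (A=0 B=5 C=0)
  5. pour(B -> A) -> (A=3 B=2 C=0)
  6. pour(A -> C) -> (A=0 B=2 C=3)
Reached target in 6 moves.

Answer: 6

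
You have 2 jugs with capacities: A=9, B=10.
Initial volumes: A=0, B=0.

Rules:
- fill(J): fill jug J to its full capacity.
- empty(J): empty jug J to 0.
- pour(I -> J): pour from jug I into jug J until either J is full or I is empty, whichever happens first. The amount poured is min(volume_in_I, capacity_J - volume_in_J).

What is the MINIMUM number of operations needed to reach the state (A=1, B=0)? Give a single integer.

BFS from (A=0, B=0). One shortest path:
  1. fill(B) -> (A=0 B=10)
  2. pour(B -> A) -> (A=9 B=1)
  3. empty(A) -> (A=0 B=1)
  4. pour(B -> A) -> (A=1 B=0)
Reached target in 4 moves.

Answer: 4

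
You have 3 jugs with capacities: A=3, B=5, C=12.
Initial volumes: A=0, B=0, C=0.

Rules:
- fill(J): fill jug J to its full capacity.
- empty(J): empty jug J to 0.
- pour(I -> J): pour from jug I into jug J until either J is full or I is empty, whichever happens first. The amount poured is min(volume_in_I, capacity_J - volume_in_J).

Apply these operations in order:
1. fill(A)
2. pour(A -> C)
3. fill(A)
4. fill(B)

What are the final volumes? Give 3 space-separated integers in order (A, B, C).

Answer: 3 5 3

Derivation:
Step 1: fill(A) -> (A=3 B=0 C=0)
Step 2: pour(A -> C) -> (A=0 B=0 C=3)
Step 3: fill(A) -> (A=3 B=0 C=3)
Step 4: fill(B) -> (A=3 B=5 C=3)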